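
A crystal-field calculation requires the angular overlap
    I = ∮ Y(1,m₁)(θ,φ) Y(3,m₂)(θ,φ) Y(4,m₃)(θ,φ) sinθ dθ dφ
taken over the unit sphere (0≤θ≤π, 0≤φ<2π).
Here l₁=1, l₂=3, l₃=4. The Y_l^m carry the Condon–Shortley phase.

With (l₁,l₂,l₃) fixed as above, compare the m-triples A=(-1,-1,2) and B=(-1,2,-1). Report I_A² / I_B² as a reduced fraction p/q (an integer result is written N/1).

5/1

Same 1,3,4: normalisation and zero-m 3j drop out of the ratio.
A: Δ: 0! 2! 6! / 9! → 1/252; sum: t=0:+1/96 = 1/96; 3j²(1 3 4; -1 -1 2) = Δ·Π!·Σ² = 5/84  (sign +1)
B: Δ: 0! 2! 6! / 9! → 1/252; sum: t=0:+1/240 = 1/240; 3j²(1 3 4; -1 2 -1) = Δ·Π!·Σ² = 1/84  (sign -1)
I_A²/I_B² = (5/84)/(1/84) = 5/1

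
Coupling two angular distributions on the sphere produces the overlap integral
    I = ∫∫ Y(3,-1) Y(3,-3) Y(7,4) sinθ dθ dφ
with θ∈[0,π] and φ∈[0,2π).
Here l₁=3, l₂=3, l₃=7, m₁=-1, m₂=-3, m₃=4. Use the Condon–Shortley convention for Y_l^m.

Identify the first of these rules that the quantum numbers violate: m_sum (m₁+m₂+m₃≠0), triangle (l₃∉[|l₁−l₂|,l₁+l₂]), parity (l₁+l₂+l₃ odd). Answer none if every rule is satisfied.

triangle

m₁+m₂+m₃ = -1 − 3 + 4 = 0  ✓
triangle: |3−3|=0 ≤ l₃=7 ≤ 3+3=6  ✗
parity: l₁+l₂+l₃ = 13 is odd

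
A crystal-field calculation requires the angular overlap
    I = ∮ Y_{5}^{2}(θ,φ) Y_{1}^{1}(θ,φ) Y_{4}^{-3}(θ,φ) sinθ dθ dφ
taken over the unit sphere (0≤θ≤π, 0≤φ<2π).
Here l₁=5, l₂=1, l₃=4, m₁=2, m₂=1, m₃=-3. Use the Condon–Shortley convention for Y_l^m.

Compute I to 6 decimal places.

0.085055

Checks pass: Σm=0; 10 even; l₃=4∈[4,6].
(2·5+1)(2·1+1)(2·4+1) = 297
Δ: 2! 8! 0! / 11! → 1/495
sum: t=1:−1/576 = -1/576
3j²(5 1 4; 0 0 0) = Δ·Π!·Σ² = 5/99  (sign -1)
sum: t=2:+1/10080 = 1/10080
3j²(5 1 4; 2 1 -3) = Δ·Π!·Σ² = 1/165  (sign -1)
combine: 4πI² = 297·5/99·1/165 = 1/11
take √, sign +1: I = 0.08505478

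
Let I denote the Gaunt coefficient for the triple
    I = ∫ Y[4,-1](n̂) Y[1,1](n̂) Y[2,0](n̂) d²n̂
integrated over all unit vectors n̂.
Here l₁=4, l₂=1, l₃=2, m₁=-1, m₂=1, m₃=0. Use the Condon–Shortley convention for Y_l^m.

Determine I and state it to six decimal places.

l₃=2 ∉ [3,5] — triangle fails ⇒ I = 0

0.000000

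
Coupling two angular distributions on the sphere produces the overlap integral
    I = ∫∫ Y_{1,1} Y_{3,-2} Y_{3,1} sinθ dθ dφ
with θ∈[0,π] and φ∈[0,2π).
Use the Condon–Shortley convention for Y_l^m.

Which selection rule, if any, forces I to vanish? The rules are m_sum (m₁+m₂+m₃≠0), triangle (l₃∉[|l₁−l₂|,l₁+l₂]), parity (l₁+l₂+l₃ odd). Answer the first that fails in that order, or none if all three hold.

parity

azimuthal sum: 1 − 2 + 1 = 0  ✓
2 ≤ 3 ≤ 4 (triangle on l)  ✓
L = 1 + 3 + 3 = 7 (odd)  ✗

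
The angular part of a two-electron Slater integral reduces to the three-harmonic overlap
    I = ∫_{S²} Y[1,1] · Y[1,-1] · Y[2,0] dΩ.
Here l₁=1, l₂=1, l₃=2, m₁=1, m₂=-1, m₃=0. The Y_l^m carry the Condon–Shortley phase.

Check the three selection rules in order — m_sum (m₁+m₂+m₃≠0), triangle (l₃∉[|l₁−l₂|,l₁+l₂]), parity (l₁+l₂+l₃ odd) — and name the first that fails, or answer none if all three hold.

m₁+m₂+m₃ = 1 − 1 + 0 = 0  ✓
triangle: |1−1|=0 ≤ l₃=2 ≤ 1+1=2  ✓
parity: l₁+l₂+l₃ = 4 is even  ✓

none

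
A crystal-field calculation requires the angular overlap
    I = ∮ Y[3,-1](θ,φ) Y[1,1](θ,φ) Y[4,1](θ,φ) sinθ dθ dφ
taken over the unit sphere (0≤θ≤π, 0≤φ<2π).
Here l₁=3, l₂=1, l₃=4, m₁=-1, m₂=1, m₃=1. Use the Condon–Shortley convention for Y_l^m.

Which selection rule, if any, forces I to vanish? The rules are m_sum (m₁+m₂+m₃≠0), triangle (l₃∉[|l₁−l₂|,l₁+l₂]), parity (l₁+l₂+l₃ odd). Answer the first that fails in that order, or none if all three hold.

Σmᵢ = 1  ✗
l₃∈[|l₁−l₂|,l₁+l₂]=[2,4], have l₃=4
Σlᵢ = 8 ⇒ even

m_sum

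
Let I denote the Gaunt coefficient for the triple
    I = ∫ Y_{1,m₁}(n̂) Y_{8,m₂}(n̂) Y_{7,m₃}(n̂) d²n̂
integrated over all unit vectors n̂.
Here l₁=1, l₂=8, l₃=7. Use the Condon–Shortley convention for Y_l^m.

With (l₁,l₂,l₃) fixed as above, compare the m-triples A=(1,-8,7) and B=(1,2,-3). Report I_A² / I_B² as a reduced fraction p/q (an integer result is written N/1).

Same 1,8,7: normalisation and zero-m 3j drop out of the ratio.
A: Δ: 2! 0! 14! / 17! → 1/2040; sum: t=0:+1/174356582400 = 1/174356582400; 3j²(1 8 7; 1 -8 7) = Δ·Π!·Σ² = 1/17  (sign +1)
B: Δ: 2! 0! 14! / 17! → 1/2040; sum: t=0:+1/174182400 = 1/174182400; 3j²(1 8 7; 1 2 -3) = Δ·Π!·Σ² = 1/136  (sign +1)
I_A²/I_B² = (1/17)/(1/136) = 8/1

8/1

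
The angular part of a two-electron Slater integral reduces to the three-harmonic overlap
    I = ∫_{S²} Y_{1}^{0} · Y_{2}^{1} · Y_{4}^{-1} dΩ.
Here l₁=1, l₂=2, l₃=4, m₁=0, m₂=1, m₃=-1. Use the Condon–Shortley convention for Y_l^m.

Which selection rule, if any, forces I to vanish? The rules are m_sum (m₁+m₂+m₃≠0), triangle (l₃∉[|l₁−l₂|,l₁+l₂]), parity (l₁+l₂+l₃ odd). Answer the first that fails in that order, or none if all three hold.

m₁+m₂+m₃ = 0 + 1 − 1 = 0  ✓
triangle: |1−2|=1 ≤ l₃=4 ≤ 1+2=3  ✗
parity: l₁+l₂+l₃ = 7 is odd

triangle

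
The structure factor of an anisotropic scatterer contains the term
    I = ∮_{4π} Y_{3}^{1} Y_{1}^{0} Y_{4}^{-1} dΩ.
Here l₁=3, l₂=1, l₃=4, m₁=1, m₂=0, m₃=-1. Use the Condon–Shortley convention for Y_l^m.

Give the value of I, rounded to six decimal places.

m-sum 0 ✓  L=8 even ✓  2≤4≤4 ✓
Π(2lᵢ+1) = 7×3×9 = 189
triangle coeff Δ(3,1,4) = 1/252
Σ_t [0,0]: t=0:+1/36 = 1/36
(3j)²=4/63 [(3 1 4; 0 0 0)], sign=+1
Σ_t [0,0]: t=0:+1/48 = 1/48
(3j)²=5/84 [(3 1 4; 1 0 -1)], sign=-1
⇒ 4πI² = 5/7
I = (-1)√(5/7/(4π)) = -0.23841361

-0.238414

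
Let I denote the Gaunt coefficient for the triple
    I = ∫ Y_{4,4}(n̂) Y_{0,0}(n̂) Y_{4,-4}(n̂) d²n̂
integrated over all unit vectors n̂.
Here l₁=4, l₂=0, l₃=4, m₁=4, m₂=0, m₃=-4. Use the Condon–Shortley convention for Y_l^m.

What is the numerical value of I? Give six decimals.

m-sum 0 ✓  L=8 even ✓  4≤4≤4 ✓
Π(2lᵢ+1) = 9×1×9 = 81
triangle coeff Δ(4,0,4) = 1/9
Σ_t [0,0]: t=0:+1/576 = 1/576
(3j)²=1/9 [(4 0 4; 0 0 0)], sign=+1
Σ_t [0,0]: t=0:+1/40320 = 1/40320
(3j)²=1/9 [(4 0 4; 4 0 -4)], sign=+1
⇒ 4πI² = 1/1
I = (+1)√(1/1/(4π)) = 0.28209479

0.282095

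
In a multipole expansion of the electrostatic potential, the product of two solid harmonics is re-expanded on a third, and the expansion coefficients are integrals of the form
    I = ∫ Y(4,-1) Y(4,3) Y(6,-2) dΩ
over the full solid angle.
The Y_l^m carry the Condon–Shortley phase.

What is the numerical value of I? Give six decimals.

Rules hold: Σm=0, L=14 even, 0≤6≤8.
N = 9·9·13 = 1053
Δ = 2!·6!·6!/15! = 1/1261260
Racah Σ t=0..2: t=0:+1/4608 t=1:−1/1296 t=2:+1/4608 = -7/20736
⇒ 3j(4 4 6; 0 0 0)² = 20/1287, sgn -1
Racah Σ t=1..2: t=1:−1/34560 t=2:+1/8640 = 1/11520
⇒ 3j(4 4 6; -1 3 -2)² = 3/143, sgn +1
4πI² = N·(3j₀)²·(3jₘ)² = 540/1573
I = -1·√(0.343293/4π) = -0.16528277

-0.165283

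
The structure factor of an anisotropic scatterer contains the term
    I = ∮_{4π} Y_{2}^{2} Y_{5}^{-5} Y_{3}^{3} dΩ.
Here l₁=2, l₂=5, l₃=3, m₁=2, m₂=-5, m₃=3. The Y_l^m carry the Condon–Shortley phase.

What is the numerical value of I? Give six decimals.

m-sum 0 ✓  L=10 even ✓  3≤3≤7 ✓
Π(2lᵢ+1) = 5×11×7 = 385
triangle coeff Δ(2,5,3) = 1/2310
Σ_t [2,2]: t=2:+1/144 = 1/144
(3j)²=10/231 [(2 5 3; 0 0 0)], sign=-1
Σ_t [0,0]: t=0:+1/17280 = 1/17280
(3j)²=1/11 [(2 5 3; 2 -5 3)], sign=+1
⇒ 4πI² = 50/33
I = (-1)√(50/33/(4π)) = -0.34723469

-0.347235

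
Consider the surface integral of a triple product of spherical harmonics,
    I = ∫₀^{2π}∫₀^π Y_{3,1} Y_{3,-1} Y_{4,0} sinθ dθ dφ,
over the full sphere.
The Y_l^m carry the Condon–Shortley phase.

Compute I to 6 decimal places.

Rules hold: Σm=0, L=10 even, 0≤4≤6.
N = 7·7·9 = 441
Δ = 2!·4!·4!/11! = 1/34650
Racah Σ t=0..2: t=0:+1/72 t=1:−1/16 t=2:+1/72 = -5/144
⇒ 3j(3 3 4; 0 0 0)² = 2/77, sgn -1
Racah Σ t=0..2: t=0:+1/32 t=1:−1/36 t=2:+1/1152 = 5/1152
⇒ 3j(3 3 4; 1 -1 0)² = 1/1386, sgn +1
4πI² = N·(3j₀)²·(3jₘ)² = 1/121
I = -1·√(0.00826446/4π) = -0.02564498

-0.025645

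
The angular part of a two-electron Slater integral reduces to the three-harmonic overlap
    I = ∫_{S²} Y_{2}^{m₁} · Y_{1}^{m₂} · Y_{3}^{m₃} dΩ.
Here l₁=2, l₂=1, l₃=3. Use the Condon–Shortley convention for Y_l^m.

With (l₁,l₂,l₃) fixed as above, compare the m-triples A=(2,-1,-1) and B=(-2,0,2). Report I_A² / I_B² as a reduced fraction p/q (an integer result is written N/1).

1/5

Same 2,1,3: normalisation and zero-m 3j drop out of the ratio.
A: Δ: 0! 4! 2! / 7! → 1/105; sum: t=0:+1/48 = 1/48; 3j²(2 1 3; 2 -1 -1) = Δ·Π!·Σ² = 1/105  (sign +1)
B: Δ: 0! 4! 2! / 7! → 1/105; sum: t=0:+1/24 = 1/24; 3j²(2 1 3; -2 0 2) = Δ·Π!·Σ² = 1/21  (sign -1)
I_A²/I_B² = (1/105)/(1/21) = 1/5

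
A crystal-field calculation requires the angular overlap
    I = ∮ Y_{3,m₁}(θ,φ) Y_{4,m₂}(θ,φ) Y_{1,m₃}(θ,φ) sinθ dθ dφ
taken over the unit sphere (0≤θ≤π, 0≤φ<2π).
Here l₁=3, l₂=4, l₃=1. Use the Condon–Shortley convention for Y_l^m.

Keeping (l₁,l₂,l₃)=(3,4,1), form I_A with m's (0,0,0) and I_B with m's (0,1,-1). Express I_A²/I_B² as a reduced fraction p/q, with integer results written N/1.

8/5

Shared (l₁,l₂,l₃)=(3,4,1): N and (l;000)² cancel in I_A²/I_B².
A: Δ = 6!·0!·2!/9! = 1/252; Racah Σ t=3..3: t=3:−1/36 = -1/36; ⇒ 3j(3 4 1; 0 0 0)² = 4/63, sgn +1
B: Δ = 6!·0!·2!/9! = 1/252; Racah Σ t=3..3: t=3:−1/72 = -1/72; ⇒ 3j(3 4 1; 0 1 -1)² = 5/126, sgn -1
I_A²/I_B² = (4/63)/(5/126) = 8/5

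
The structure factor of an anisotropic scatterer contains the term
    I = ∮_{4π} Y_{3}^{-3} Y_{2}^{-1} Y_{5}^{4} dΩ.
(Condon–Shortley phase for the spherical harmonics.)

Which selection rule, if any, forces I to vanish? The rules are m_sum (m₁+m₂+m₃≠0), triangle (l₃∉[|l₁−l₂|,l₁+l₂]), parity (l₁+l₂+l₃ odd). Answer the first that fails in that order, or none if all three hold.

none

Σmᵢ = 0  ✓
l₃∈[|l₁−l₂|,l₁+l₂]=[1,5], have l₃=5  ✓
Σlᵢ = 10 ⇒ even  ✓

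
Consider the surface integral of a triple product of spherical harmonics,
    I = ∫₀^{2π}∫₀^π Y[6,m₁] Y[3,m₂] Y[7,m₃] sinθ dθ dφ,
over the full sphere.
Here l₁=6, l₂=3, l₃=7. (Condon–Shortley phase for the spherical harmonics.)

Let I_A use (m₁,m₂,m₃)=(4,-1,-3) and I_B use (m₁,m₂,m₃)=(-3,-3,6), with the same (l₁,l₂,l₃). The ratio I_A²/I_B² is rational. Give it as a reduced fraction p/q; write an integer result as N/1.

Shared (l₁,l₂,l₃)=(6,3,7): N and (l;000)² cancel in I_A²/I_B².
A: Δ = 2!·10!·4!/17! = 1/2042040; Racah Σ t=0..2: t=0:+1/645120 t=1:−1/2177280 t=2:+1/174182400 = 191/174182400; ⇒ 3j(6 3 7; 4 -1 -3)² = 36481/2042040, sgn +1
B: Δ = 2!·10!·4!/17! = 1/2042040; Racah Σ t=0..0: t=0:+1/17418240 = 1/17418240; ⇒ 3j(6 3 7; -3 -3 6)² = 15/952, sgn -1
I_A²/I_B² = (36481/2042040)/(15/952) = 36481/32175

36481/32175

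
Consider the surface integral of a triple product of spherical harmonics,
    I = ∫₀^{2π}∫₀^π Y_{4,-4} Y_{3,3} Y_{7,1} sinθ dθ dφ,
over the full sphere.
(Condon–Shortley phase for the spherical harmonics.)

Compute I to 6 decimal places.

-0.006738

Checks pass: Σm=0; 14 even; l₃=7∈[1,7].
(2·4+1)(2·3+1)(2·7+1) = 945
Δ: 0! 8! 6! / 15! → 1/45045
sum: t=0:+1/20736 = 1/20736
3j²(4 3 7; 0 0 0) = Δ·Π!·Σ² = 35/1287  (sign -1)
sum: t=0:+1/29030400 = 1/29030400
3j²(4 3 7; -4 3 1) = Δ·Π!·Σ² = 1/45045  (sign +1)
combine: 4πI² = 945·35/1287·1/45045 = 35/61347
take √, sign -1: I = -0.00673802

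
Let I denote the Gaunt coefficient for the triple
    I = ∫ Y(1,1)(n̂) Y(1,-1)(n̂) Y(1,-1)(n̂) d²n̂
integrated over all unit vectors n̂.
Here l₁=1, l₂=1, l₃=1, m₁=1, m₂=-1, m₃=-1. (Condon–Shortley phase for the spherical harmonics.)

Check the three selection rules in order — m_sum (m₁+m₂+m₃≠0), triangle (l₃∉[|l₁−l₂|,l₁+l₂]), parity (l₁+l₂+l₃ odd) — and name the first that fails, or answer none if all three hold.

m_sum

m₁+m₂+m₃ = 1 − 1 − 1 = -1  ✗
triangle: |1−1|=0 ≤ l₃=1 ≤ 1+1=2
parity: l₁+l₂+l₃ = 3 is odd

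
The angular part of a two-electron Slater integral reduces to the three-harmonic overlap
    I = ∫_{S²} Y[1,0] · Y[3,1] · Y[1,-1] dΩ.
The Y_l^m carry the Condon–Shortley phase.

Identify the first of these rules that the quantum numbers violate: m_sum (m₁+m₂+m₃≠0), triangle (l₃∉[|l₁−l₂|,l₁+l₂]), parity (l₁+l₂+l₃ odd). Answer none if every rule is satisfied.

triangle

azimuthal sum: 0 + 1 − 1 = 0  ✓
2 ≤ 1 ≤ 4 (triangle on l)  ✗
L = 1 + 3 + 1 = 5 (odd)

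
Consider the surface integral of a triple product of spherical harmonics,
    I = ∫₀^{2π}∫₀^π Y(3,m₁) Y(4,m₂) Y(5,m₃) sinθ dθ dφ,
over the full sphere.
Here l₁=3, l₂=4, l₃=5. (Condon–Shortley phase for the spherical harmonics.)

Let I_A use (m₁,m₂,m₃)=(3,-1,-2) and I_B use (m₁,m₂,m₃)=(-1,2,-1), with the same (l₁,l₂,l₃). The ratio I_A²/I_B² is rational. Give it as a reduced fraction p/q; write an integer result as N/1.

l's match ⇒ only the (l;m) 3-j factors differ between A and B.
A: triangle coeff Δ(3,4,5) = 1/180180; Σ_t [0,0]: t=0:+1/1728 = 1/1728; (3j)²=25/858 [(3 4 5; 3 -1 -2)], sign=-1
B: triangle coeff Δ(3,4,5) = 1/180180; Σ_t [0,2]: t=0:+1/34560 t=1:−1/720 t=2:+1/384 = 43/34560; (3j)²=1849/180180 [(3 4 5; -1 2 -1)], sign=+1
I_A²/I_B² = (25/858)/(1849/180180) = 5250/1849

5250/1849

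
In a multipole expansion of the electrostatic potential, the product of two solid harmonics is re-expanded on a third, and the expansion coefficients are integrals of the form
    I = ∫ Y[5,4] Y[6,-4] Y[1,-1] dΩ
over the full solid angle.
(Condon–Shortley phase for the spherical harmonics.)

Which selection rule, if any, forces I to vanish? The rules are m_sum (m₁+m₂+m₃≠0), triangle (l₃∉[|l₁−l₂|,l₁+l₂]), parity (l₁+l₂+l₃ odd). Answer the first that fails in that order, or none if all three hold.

m_sum

azimuthal sum: 4 − 4 − 1 = -1  ✗
1 ≤ 1 ≤ 11 (triangle on l)
L = 5 + 6 + 1 = 12 (even)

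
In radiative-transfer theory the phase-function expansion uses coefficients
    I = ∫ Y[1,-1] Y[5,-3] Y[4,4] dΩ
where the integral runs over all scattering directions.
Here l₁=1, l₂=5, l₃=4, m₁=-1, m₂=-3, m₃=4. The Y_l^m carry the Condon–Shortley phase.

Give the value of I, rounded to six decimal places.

-0.049106

Checks pass: Σm=0; 10 even; l₃=4∈[4,6].
(2·1+1)(2·5+1)(2·4+1) = 297
Δ: 2! 0! 8! / 11! → 1/495
sum: t=1:−1/576 = -1/576
3j²(1 5 4; 0 0 0) = Δ·Π!·Σ² = 5/99  (sign -1)
sum: t=2:+1/80640 = 1/80640
3j²(1 5 4; -1 -3 4) = Δ·Π!·Σ² = 1/495  (sign +1)
combine: 4πI² = 297·5/99·1/495 = 1/33
take √, sign -1: I = -0.04910640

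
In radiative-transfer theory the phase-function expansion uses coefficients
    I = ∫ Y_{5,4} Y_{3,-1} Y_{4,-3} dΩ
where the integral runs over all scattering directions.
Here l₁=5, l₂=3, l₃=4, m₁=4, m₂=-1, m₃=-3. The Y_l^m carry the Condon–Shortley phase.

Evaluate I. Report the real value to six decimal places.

Rules hold: Σm=0, L=12 even, 2≤4≤8.
N = 11·7·9 = 693
Δ = 4!·6!·2!/13! = 1/180180
Racah Σ t=1..3: t=1:−1/576 t=2:+1/144 t=3:−1/576 = 1/288
⇒ 3j(5 3 4; 0 0 0)² = 20/1001, sgn +1
Racah Σ t=0..1: t=0:+1/5760 t=1:−1/4320 = -1/17280
⇒ 3j(5 3 4; 4 -1 -3)² = 7/4290, sgn +1
4πI² = N·(3j₀)²·(3jₘ)² = 42/1859
I = +1·√(0.0225928/4π) = 0.04240138

0.042401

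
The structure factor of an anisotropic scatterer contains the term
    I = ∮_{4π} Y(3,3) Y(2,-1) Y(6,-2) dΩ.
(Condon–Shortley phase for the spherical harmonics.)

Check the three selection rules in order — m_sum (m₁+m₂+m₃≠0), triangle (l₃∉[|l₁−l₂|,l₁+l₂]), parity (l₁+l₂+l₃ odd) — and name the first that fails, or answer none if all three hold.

azimuthal sum: 3 − 1 − 2 = 0  ✓
1 ≤ 6 ≤ 5 (triangle on l)  ✗
L = 3 + 2 + 6 = 11 (odd)

triangle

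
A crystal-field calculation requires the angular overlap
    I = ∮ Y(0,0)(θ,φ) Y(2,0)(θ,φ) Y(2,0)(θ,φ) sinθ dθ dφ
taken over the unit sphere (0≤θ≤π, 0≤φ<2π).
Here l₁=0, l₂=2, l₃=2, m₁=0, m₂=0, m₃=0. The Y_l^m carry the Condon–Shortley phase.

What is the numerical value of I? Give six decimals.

0.282095

Rules hold: Σm=0, L=4 even, 2≤2≤2.
N = 1·5·5 = 25
Δ = 0!·0!·4!/5! = 1/5
Racah Σ t=0..0: t=0:+1/4 = 1/4
⇒ 3j(0 2 2; 0 0 0)² = 1/5, sgn +1
(m-triple is (0,0,0) — same symbol as above.)
4πI² = N·(3j₀)²·(3jₘ)² = 1/1
I = +1·√(1/4π) = 0.28209479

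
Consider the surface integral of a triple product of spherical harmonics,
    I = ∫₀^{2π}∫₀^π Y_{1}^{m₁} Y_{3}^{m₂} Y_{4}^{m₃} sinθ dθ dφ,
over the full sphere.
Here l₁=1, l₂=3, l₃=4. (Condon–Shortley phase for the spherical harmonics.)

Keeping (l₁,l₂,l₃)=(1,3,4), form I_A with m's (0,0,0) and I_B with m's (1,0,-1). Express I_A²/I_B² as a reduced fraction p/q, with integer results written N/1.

Same 1,3,4: normalisation and zero-m 3j drop out of the ratio.
A: Δ: 0! 2! 6! / 9! → 1/252; sum: t=0:+1/36 = 1/36; 3j²(1 3 4; 0 0 0) = Δ·Π!·Σ² = 4/63  (sign +1)
B: Δ: 0! 2! 6! / 9! → 1/252; sum: t=0:+1/72 = 1/72; 3j²(1 3 4; 1 0 -1) = Δ·Π!·Σ² = 5/126  (sign -1)
I_A²/I_B² = (4/63)/(5/126) = 8/5

8/5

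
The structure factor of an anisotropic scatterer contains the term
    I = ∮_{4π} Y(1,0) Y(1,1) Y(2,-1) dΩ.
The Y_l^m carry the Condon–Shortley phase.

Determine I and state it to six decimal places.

-0.218510

m-sum 0 ✓  L=4 even ✓  0≤2≤2 ✓
Π(2lᵢ+1) = 3×3×5 = 45
triangle coeff Δ(1,1,2) = 1/30
Σ_t [0,0]: t=0:+1/1 = 1/1
(3j)²=2/15 [(1 1 2; 0 0 0)], sign=+1
Σ_t [0,0]: t=0:+1/2 = 1/2
(3j)²=1/10 [(1 1 2; 0 1 -1)], sign=-1
⇒ 4πI² = 3/5
I = (-1)√(3/5/(4π)) = -0.21850969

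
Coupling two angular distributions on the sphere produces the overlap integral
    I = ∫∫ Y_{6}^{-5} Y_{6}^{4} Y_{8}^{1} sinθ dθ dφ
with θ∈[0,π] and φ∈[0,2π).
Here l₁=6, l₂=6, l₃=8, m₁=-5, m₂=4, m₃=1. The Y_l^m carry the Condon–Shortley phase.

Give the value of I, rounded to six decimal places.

Checks pass: Σm=0; 20 even; l₃=8∈[0,12].
(2·6+1)(2·6+1)(2·8+1) = 2873
Δ: 4! 8! 8! / 21! → 1/1309458150
sum: t=0:+1/49766400 t=1:−1/3110400 t=2:+1/1327104 t=3:−1/3110400 t=4:+1/49766400 = 1/6635520
3j²(6 6 8; 0 0 0) = Δ·Π!·Σ² = 350/46189  (sign +1)
sum: t=3:−1/1219276800 t=4:+1/174182400 = 1/203212800
3j²(6 6 8; -5 4 1) = Δ·Π!·Σ² = 288/29393  (sign -1)
combine: 4πI² = 2873·350/46189·288/29393 = 14400/67507
take √, sign -1: I = -0.13028725

-0.130287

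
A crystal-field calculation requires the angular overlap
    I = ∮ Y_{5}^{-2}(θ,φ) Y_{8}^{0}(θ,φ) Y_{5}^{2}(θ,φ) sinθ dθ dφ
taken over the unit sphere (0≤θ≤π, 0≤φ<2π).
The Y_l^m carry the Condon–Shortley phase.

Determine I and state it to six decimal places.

-0.131850

m-sum 0 ✓  L=18 even ✓  3≤5≤13 ✓
Π(2lᵢ+1) = 11×17×11 = 2057
triangle coeff Δ(5,8,5) = 1/37413090
Σ_t [3,5]: t=3:−1/1036800 t=4:+1/331776 t=5:−1/1036800 = 1/921600
(3j)²=490/46189 [(5 8 5; 0 0 0)], sign=-1
Σ_t [5,7]: t=5:−1/1036800 t=6:+1/2073600 t=7:−1/50803200 = -17/33868800
(3j)²=136/13585 [(5 8 5; -2 0 2)], sign=+1
⇒ 4πI² = 13328/61009
I = (-1)√(13328/61009/(4π)) = -0.13185014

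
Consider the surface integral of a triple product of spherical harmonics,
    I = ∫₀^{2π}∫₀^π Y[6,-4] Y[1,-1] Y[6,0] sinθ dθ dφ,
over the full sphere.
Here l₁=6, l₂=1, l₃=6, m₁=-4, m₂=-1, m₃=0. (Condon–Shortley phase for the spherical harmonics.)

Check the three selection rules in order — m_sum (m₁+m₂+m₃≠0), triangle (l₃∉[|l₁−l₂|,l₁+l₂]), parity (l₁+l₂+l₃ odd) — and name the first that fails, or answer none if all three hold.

m_sum

Σmᵢ = -5  ✗
l₃∈[|l₁−l₂|,l₁+l₂]=[5,7], have l₃=6
Σlᵢ = 13 ⇒ odd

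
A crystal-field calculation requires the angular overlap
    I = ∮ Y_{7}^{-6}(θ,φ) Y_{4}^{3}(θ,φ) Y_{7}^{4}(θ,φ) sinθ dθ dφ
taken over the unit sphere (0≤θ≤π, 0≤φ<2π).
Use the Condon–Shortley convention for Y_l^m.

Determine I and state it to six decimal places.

Σmᵢ = 1 ≠ 0, so the φ-integral vanishes; I = 0

0.000000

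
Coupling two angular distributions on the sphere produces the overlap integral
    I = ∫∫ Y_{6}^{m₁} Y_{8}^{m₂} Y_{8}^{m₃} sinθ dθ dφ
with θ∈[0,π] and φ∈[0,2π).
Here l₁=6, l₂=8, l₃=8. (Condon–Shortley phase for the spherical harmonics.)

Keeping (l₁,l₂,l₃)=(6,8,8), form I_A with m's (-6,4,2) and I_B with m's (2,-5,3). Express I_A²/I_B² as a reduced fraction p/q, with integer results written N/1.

l's match ⇒ only the (l;m) 3-j factors differ between A and B.
A: triangle coeff Δ(6,8,8) = 1/13742520792; Σ_t [6,6]: t=6:+1/8957952000 = 1/8957952000; (3j)²=1260/96577 [(6 8 8; -6 4 2)], sign=+1
B: triangle coeff Δ(6,8,8) = 1/13742520792; Σ_t [0,3]: t=0:+1/1045094400 t=1:−1/348364800 t=2:+1/836075520 t=3:−1/15676416000 = -7/8957952000; (3j)²=343/44574 [(6 8 8; 2 -5 3)], sign=+1
I_A²/I_B² = (1260/96577)/(343/44574) = 1080/637

1080/637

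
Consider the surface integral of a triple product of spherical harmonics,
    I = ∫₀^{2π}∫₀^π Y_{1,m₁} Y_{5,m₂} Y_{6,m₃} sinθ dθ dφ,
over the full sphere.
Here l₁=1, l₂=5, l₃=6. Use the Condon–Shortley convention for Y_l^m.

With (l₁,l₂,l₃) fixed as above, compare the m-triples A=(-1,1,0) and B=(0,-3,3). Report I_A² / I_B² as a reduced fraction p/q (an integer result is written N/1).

5/9

Same 1,5,6: normalisation and zero-m 3j drop out of the ratio.
A: Δ: 0! 2! 10! / 13! → 1/858; sum: t=0:+1/34560 = 1/34560; 3j²(1 5 6; -1 1 0) = Δ·Π!·Σ² = 5/286  (sign +1)
B: Δ: 0! 2! 10! / 13! → 1/858; sum: t=0:+1/80640 = 1/80640; 3j²(1 5 6; 0 -3 3) = Δ·Π!·Σ² = 9/286  (sign -1)
I_A²/I_B² = (5/286)/(9/286) = 5/9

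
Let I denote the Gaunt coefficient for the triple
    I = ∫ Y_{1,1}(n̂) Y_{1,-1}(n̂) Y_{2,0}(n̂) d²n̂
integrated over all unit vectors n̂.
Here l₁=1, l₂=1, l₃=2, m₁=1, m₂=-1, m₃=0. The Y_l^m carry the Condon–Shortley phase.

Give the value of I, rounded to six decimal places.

0.126157

Rules hold: Σm=0, L=4 even, 0≤2≤2.
N = 3·3·5 = 45
Δ = 0!·2!·2!/5! = 1/30
Racah Σ t=0..0: t=0:+1/1 = 1/1
⇒ 3j(1 1 2; 0 0 0)² = 2/15, sgn +1
Racah Σ t=0..0: t=0:+1/4 = 1/4
⇒ 3j(1 1 2; 1 -1 0)² = 1/30, sgn +1
4πI² = N·(3j₀)²·(3jₘ)² = 1/5
I = +1·√(0.2/4π) = 0.12615663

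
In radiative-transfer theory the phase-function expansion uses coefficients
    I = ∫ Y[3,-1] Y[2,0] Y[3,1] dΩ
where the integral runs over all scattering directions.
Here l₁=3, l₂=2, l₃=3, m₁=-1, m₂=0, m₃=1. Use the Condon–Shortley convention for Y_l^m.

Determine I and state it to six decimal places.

-0.126157

Checks pass: Σm=0; 8 even; l₃=3∈[1,5].
(2·3+1)(2·2+1)(2·3+1) = 245
Δ: 2! 4! 2! / 9! → 1/3780
sum: t=0:+1/24 t=1:−1/4 t=2:+1/24 = -1/6
3j²(3 2 3; 0 0 0) = Δ·Π!·Σ² = 4/105  (sign +1)
sum: t=0:+1/96 t=1:−1/6 t=2:+1/16 = -3/32
3j²(3 2 3; -1 0 1) = Δ·Π!·Σ² = 3/140  (sign -1)
combine: 4πI² = 245·4/105·3/140 = 1/5
take √, sign -1: I = -0.12615663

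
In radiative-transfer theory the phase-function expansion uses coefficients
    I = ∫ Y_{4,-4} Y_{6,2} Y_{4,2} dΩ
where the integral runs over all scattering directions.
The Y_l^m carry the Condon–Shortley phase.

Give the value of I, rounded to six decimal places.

Rules hold: Σm=0, L=14 even, 2≤4≤10.
N = 9·13·9 = 1053
Δ = 6!·2!·6!/15! = 1/1261260
Racah Σ t=2..4: t=2:+1/4608 t=3:−1/1296 t=4:+1/4608 = -7/20736
⇒ 3j(4 6 4; 0 0 0)² = 20/1287, sgn -1
Racah Σ t=6..6: t=6:+1/69120 = 1/69120
⇒ 3j(4 6 4; -4 2 2)² = 4/429, sgn +1
4πI² = N·(3j₀)²·(3jₘ)² = 240/1573
I = -1·√(0.152575/4π) = -0.11018851

-0.110189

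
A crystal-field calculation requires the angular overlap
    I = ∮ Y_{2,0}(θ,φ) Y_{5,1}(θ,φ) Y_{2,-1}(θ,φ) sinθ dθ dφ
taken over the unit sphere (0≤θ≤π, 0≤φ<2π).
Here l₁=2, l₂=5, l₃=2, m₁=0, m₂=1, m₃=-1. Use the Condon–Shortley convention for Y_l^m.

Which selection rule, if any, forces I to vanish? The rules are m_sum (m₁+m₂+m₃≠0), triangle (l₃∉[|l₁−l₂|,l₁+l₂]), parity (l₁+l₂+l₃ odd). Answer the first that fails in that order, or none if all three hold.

triangle

azimuthal sum: 0 + 1 − 1 = 0  ✓
3 ≤ 2 ≤ 7 (triangle on l)  ✗
L = 2 + 5 + 2 = 9 (odd)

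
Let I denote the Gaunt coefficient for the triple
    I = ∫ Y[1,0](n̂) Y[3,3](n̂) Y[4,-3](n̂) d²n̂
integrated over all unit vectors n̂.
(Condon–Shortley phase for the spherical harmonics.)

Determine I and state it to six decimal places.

m-sum 0 ✓  L=8 even ✓  2≤4≤4 ✓
Π(2lᵢ+1) = 3×7×9 = 189
triangle coeff Δ(1,3,4) = 1/252
Σ_t [0,0]: t=0:+1/36 = 1/36
(3j)²=4/63 [(1 3 4; 0 0 0)], sign=+1
Σ_t [0,0]: t=0:+1/720 = 1/720
(3j)²=1/36 [(1 3 4; 0 3 -3)], sign=-1
⇒ 4πI² = 1/3
I = (-1)√(1/3/(4π)) = -0.16286750

-0.162868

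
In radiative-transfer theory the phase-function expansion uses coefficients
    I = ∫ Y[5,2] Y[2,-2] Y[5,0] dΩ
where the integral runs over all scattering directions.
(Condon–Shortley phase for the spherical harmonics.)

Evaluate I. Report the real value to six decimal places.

m-sum 0 ✓  L=12 even ✓  3≤5≤7 ✓
Π(2lᵢ+1) = 11×5×11 = 605
triangle coeff Δ(5,2,5) = 1/38610
Σ_t [0,2]: t=0:+1/2880 t=1:−1/576 t=2:+1/2880 = -1/960
(3j)²=10/429 [(5 2 5; 0 0 0)], sign=+1
Σ_t [0,0]: t=0:+1/2880 = 1/2880
(3j)²=14/429 [(5 2 5; 2 -2 0)], sign=-1
⇒ 4πI² = 700/1521
I = (-1)√(700/1521/(4π)) = -0.19137248

-0.191372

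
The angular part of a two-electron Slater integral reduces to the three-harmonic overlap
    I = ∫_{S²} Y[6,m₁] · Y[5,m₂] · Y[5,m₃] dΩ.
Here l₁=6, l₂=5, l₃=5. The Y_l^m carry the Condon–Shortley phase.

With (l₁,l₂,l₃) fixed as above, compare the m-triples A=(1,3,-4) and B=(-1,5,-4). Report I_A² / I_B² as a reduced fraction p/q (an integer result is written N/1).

121/45

Shared (l₁,l₂,l₃)=(6,5,5): N and (l;000)² cancel in I_A²/I_B².
A: Δ = 6!·6!·4!/17! = 1/28588560; Racah Σ t=4..5: t=4:+1/138240 t=5:−1/518400 = 11/2073600; ⇒ 3j(6 5 5; 1 3 -4)² = 77/4420, sgn -1
B: Δ = 6!·6!·4!/17! = 1/28588560; Racah Σ t=6..6: t=6:+1/2073600 = 1/2073600; ⇒ 3j(6 5 5; -1 5 -4)² = 63/9724, sgn -1
I_A²/I_B² = (77/4420)/(63/9724) = 121/45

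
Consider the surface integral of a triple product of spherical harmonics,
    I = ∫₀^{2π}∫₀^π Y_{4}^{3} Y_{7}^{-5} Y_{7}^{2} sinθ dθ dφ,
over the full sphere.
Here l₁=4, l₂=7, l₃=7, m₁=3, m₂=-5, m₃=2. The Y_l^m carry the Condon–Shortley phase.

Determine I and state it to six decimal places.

Checks pass: Σm=0; 18 even; l₃=7∈[3,11].
(2·4+1)(2·7+1)(2·7+1) = 2025
Δ: 4! 4! 10! / 19! → 1/58198140
sum: t=0:+1/17418240 t=1:−1/622080 t=2:+1/230400 t=3:−1/622080 t=4:+1/17418240 = 1/806400
3j²(4 7 7; 0 0 0) = Δ·Π!·Σ² = 2268/230945  (sign -1)
sum: t=0:+1/11612160 t=1:−1/52254720 = 1/14929920
3j²(4 7 7; 3 -5 2) = Δ·Π!·Σ² = 1225/75582  (sign -1)
combine: 4πI² = 2025·2268/230945·1225/75582 = 62511750/193947611
take √, sign +1: I = 0.16015248

0.160152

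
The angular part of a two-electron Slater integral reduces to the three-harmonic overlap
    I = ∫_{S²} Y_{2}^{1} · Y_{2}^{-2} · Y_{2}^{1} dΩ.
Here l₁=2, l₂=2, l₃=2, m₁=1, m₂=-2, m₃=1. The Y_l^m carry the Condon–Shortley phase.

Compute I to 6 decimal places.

0.220728

Rules hold: Σm=0, L=6 even, 0≤2≤4.
N = 5·5·5 = 125
Δ = 2!·2!·2!/7! = 1/630
Racah Σ t=0..2: t=0:+1/8 t=1:−1/1 t=2:+1/8 = -3/4
⇒ 3j(2 2 2; 0 0 0)² = 2/35, sgn -1
Racah Σ t=0..0: t=0:+1/4 = 1/4
⇒ 3j(2 2 2; 1 -2 1)² = 3/35, sgn -1
4πI² = N·(3j₀)²·(3jₘ)² = 30/49
I = +1·√(0.612245/4π) = 0.22072812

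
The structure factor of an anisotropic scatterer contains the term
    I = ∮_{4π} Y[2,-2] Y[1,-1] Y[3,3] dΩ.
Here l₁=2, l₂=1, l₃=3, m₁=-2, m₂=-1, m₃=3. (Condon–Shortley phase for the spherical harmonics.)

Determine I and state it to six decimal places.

-0.319865

Rules hold: Σm=0, L=6 even, 1≤3≤3.
N = 5·3·7 = 105
Δ = 0!·4!·2!/7! = 1/105
Racah Σ t=0..0: t=0:+1/4 = 1/4
⇒ 3j(2 1 3; 0 0 0)² = 3/35, sgn -1
Racah Σ t=0..0: t=0:+1/48 = 1/48
⇒ 3j(2 1 3; -2 -1 3)² = 1/7, sgn +1
4πI² = N·(3j₀)²·(3jₘ)² = 9/7
I = -1·√(1.28571/4π) = -0.31986543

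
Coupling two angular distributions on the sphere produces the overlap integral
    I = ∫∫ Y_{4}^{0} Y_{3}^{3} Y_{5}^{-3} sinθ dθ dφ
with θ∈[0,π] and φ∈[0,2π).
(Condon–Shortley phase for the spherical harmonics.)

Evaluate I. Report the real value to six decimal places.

m-sum 0 ✓  L=12 even ✓  1≤5≤7 ✓
Π(2lᵢ+1) = 9×7×11 = 693
triangle coeff Δ(4,3,5) = 1/180180
Σ_t [0,2]: t=0:+1/576 t=1:−1/144 t=2:+1/576 = -1/288
(3j)²=20/1001 [(4 3 5; 0 0 0)], sign=+1
Σ_t [2,2]: t=2:+1/2304 = 1/2304
(3j)²=5/143 [(4 3 5; 0 3 -3)], sign=+1
⇒ 4πI² = 900/1859
I = (+1)√(900/1859/(4π)) = 0.19628026

0.196280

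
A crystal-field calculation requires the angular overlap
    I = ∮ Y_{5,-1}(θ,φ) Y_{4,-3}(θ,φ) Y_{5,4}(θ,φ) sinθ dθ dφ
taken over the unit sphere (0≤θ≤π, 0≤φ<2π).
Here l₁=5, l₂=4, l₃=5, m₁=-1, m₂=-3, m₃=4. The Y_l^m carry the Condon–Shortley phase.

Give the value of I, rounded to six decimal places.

Rules hold: Σm=0, L=14 even, 1≤5≤9.
N = 11·9·11 = 1089
Δ = 4!·6!·4!/15! = 1/3153150
Racah Σ t=0..4: t=0:+1/69120 t=1:−1/1728 t=2:+1/576 t=3:−1/1728 t=4:+1/69120 = 7/11520
⇒ 3j(5 4 5; 0 0 0)² = 2/143, sgn -1
Racah Σ t=0..1: t=0:+1/103680 t=1:−1/17280 = -1/20736
⇒ 3j(5 4 5; -1 -3 4)² = 10/429, sgn +1
4πI² = N·(3j₀)²·(3jₘ)² = 60/169
I = -1·√(0.35503/4π) = -0.16808437

-0.168084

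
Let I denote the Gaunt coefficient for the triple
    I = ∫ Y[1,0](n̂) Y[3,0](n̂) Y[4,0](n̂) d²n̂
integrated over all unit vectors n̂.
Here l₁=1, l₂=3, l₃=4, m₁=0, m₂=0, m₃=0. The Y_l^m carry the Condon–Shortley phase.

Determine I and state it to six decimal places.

0.246233

m-sum 0 ✓  L=8 even ✓  2≤4≤4 ✓
Π(2lᵢ+1) = 3×7×9 = 189
triangle coeff Δ(1,3,4) = 1/252
Σ_t [0,0]: t=0:+1/36 = 1/36
(3j)²=4/63 [(1 3 4; 0 0 0)], sign=+1
(m-triple is (0,0,0) — same symbol as above.)
⇒ 4πI² = 16/21
I = (+1)√(16/21/(4π)) = 0.24623252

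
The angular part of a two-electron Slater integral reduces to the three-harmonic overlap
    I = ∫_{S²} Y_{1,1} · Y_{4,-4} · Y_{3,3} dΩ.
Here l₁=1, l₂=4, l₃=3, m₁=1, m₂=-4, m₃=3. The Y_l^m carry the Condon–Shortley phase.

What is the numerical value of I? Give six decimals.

0.325735

Checks pass: Σm=0; 8 even; l₃=3∈[3,5].
(2·1+1)(2·4+1)(2·3+1) = 189
Δ: 2! 0! 6! / 9! → 1/252
sum: t=1:−1/36 = -1/36
3j²(1 4 3; 0 0 0) = Δ·Π!·Σ² = 4/63  (sign +1)
sum: t=0:+1/1440 = 1/1440
3j²(1 4 3; 1 -4 3) = Δ·Π!·Σ² = 1/9  (sign +1)
combine: 4πI² = 189·4/63·1/9 = 4/3
take √, sign +1: I = 0.32573501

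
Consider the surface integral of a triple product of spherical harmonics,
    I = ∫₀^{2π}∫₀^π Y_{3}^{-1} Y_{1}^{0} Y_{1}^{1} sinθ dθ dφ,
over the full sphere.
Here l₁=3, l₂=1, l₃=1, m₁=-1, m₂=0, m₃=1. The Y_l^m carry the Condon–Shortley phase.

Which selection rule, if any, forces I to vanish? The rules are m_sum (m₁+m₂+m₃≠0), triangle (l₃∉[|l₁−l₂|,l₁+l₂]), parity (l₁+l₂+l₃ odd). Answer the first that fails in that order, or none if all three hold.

triangle

azimuthal sum: -1 + 0 + 1 = 0  ✓
2 ≤ 1 ≤ 4 (triangle on l)  ✗
L = 3 + 1 + 1 = 5 (odd)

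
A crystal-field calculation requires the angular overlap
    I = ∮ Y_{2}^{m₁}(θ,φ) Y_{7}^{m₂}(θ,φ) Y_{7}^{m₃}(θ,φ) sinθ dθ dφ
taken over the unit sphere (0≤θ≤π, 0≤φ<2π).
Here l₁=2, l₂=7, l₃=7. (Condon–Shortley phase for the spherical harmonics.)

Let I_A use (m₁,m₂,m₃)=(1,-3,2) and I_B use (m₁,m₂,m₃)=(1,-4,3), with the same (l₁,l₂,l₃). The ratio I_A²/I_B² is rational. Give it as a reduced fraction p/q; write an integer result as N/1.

Shared (l₁,l₂,l₃)=(2,7,7): N and (l;000)² cancel in I_A²/I_B².
A: Δ = 2!·2!·12!/17! = 1/185640; Racah Σ t=0..1: t=0:+1/1935360 t=1:−1/4354560 = 1/3483648; ⇒ 3j(2 7 7; 1 -3 2)² = 125/12376, sgn -1
B: Δ = 2!·2!·12!/17! = 1/185640; Racah Σ t=0..1: t=0:+1/4354560 t=1:−1/14515200 = 1/6220800; ⇒ 3j(2 7 7; 1 -4 3)² = 77/4420, sgn +1
I_A²/I_B² = (125/12376)/(77/4420) = 625/1078

625/1078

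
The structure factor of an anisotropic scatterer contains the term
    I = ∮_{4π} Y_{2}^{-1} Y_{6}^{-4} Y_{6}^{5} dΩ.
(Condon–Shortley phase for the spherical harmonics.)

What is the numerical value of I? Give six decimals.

m-sum 0 ✓  L=14 even ✓  4≤6≤8 ✓
Π(2lᵢ+1) = 5×13×13 = 845
triangle coeff Δ(2,6,6) = 1/90090
Σ_t [0,2]: t=0:+1/69120 t=1:−1/14400 t=2:+1/69120 = -7/172800
(3j)²=14/715 [(2 6 6; 0 0 0)], sign=-1
Σ_t [1,2]: t=1:−1/725760 t=2:+1/7257600 = -1/806400
(3j)²=27/910 [(2 6 6; -1 -4 5)], sign=+1
⇒ 4πI² = 27/55
I = (-1)√(27/55/(4π)) = -0.19764945

-0.197649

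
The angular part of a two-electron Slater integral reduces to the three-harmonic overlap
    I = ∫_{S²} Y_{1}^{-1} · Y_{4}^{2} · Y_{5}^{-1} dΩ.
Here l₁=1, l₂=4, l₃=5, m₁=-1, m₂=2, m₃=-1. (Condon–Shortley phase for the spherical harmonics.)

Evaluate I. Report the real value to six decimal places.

m-sum 0 ✓  L=10 even ✓  3≤5≤5 ✓
Π(2lᵢ+1) = 3×9×11 = 297
triangle coeff Δ(1,4,5) = 1/495
Σ_t [0,0]: t=0:+1/576 = 1/576
(3j)²=5/99 [(1 4 5; 0 0 0)], sign=-1
Σ_t [0,0]: t=0:+1/2880 = 1/2880
(3j)²=2/165 [(1 4 5; -1 2 -1)], sign=+1
⇒ 4πI² = 2/11
I = (-1)√(2/11/(4π)) = -0.12028562

-0.120286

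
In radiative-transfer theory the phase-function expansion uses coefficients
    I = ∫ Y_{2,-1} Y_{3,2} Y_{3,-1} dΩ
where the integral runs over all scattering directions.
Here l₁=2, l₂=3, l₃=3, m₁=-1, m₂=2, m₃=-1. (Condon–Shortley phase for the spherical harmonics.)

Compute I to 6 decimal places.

0.162868

Rules hold: Σm=0, L=8 even, 1≤3≤5.
N = 5·7·7 = 245
Δ = 2!·2!·4!/9! = 1/3780
Racah Σ t=0..2: t=0:+1/24 t=1:−1/4 t=2:+1/24 = -1/6
⇒ 3j(2 3 3; 0 0 0)² = 4/105, sgn +1
Racah Σ t=1..2: t=1:−1/48 t=2:+1/12 = 1/16
⇒ 3j(2 3 3; -1 2 -1)² = 1/28, sgn +1
4πI² = N·(3j₀)²·(3jₘ)² = 1/3
I = +1·√(0.333333/4π) = 0.16286750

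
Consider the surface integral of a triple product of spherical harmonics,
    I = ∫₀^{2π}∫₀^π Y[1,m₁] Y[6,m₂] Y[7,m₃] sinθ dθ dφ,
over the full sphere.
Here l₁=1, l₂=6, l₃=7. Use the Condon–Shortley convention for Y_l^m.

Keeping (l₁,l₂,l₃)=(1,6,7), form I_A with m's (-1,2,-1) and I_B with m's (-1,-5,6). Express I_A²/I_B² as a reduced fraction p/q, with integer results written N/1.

Same 1,6,7: normalisation and zero-m 3j drop out of the ratio.
A: Δ: 0! 2! 12! / 15! → 1/1365; sum: t=0:+1/1935360 = 1/1935360; 3j²(1 6 7; -1 2 -1) = Δ·Π!·Σ² = 1/91  (sign +1)
B: Δ: 0! 2! 12! / 15! → 1/1365; sum: t=0:+1/79833600 = 1/79833600; 3j²(1 6 7; -1 -5 6) = Δ·Π!·Σ² = 2/35  (sign -1)
I_A²/I_B² = (1/91)/(2/35) = 5/26

5/26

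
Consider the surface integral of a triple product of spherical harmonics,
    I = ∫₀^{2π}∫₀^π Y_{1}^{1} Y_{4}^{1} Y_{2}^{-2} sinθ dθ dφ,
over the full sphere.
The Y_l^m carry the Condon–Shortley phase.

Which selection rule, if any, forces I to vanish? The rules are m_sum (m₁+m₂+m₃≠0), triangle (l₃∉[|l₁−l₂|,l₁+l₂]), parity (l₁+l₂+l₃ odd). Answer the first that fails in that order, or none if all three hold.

m₁+m₂+m₃ = 1 + 1 − 2 = 0  ✓
triangle: |1−4|=3 ≤ l₃=2 ≤ 1+4=5  ✗
parity: l₁+l₂+l₃ = 7 is odd

triangle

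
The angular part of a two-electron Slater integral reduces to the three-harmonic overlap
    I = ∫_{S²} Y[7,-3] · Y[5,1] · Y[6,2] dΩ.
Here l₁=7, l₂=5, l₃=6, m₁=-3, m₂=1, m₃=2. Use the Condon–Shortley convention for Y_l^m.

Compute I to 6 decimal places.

Checks pass: Σm=0; 18 even; l₃=6∈[2,12].
(2·7+1)(2·5+1)(2·6+1) = 2145
Δ: 6! 8! 4! / 19! → 1/174594420
sum: t=1:−1/4147200 t=2:+1/207360 t=3:−1/82944 t=4:+1/207360 t=5:−1/4147200 = -1/345600
3j²(7 5 6; 0 0 0) = Δ·Π!·Σ² = 420/46189  (sign -1)
sum: t=2:+1/46448640 t=3:−1/1088640 t=4:+1/276480 t=5:−1/518400 t=6:+1/9953280 = 23/25804800
3j²(7 5 6; -3 1 2) = Δ·Π!·Σ² = 42849/6466460  (sign +1)
combine: 4πI² = 2145·420/46189·42849/6466460 = 1928205/14919047
take √, sign -1: I = -0.10141475

-0.101415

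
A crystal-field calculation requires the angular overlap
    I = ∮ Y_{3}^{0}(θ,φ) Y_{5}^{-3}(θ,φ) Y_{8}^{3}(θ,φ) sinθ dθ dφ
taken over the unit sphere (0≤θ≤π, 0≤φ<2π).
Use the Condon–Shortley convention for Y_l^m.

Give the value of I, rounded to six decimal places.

Rules hold: Σm=0, L=16 even, 2≤8≤8.
N = 7·11·17 = 1309
Δ = 0!·6!·10!/17! = 1/136136
Racah Σ t=0..0: t=0:+1/518400 = 1/518400
⇒ 3j(3 5 8; 0 0 0)² = 56/2431, sgn +1
Racah Σ t=0..0: t=0:+1/2903040 = 1/2903040
⇒ 3j(3 5 8; 0 -3 3)² = 75/6188, sgn -1
4πI² = N·(3j₀)²·(3jₘ)² = 1050/2873
I = -1·√(0.365472/4π) = -0.17053829

-0.170538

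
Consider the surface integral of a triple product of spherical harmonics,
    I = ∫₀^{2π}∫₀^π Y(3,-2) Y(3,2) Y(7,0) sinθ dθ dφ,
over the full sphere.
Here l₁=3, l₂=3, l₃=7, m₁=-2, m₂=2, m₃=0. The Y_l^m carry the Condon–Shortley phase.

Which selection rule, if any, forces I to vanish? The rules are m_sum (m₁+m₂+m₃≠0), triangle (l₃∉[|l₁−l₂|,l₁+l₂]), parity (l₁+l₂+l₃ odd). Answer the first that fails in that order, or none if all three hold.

triangle

Σmᵢ = 0  ✓
l₃∈[|l₁−l₂|,l₁+l₂]=[0,6], have l₃=7  ✗
Σlᵢ = 13 ⇒ odd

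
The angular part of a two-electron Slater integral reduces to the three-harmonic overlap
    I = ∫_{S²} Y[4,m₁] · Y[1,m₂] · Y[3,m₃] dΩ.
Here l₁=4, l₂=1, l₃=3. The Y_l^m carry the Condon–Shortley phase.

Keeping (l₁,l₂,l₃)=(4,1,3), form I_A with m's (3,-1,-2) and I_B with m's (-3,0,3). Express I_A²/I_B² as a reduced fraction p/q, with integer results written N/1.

Same 4,1,3: normalisation and zero-m 3j drop out of the ratio.
A: Δ: 2! 6! 0! / 9! → 1/252; sum: t=0:+1/240 = 1/240; 3j²(4 1 3; 3 -1 -2) = Δ·Π!·Σ² = 1/12  (sign -1)
B: Δ: 2! 6! 0! / 9! → 1/252; sum: t=1:−1/720 = -1/720; 3j²(4 1 3; -3 0 3) = Δ·Π!·Σ² = 1/36  (sign -1)
I_A²/I_B² = (1/12)/(1/36) = 3/1

3/1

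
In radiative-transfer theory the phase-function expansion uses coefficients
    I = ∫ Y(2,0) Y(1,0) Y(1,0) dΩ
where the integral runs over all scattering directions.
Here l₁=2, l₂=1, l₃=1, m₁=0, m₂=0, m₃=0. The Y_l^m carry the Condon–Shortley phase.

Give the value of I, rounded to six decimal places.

0.252313

Checks pass: Σm=0; 4 even; l₃=1∈[1,3].
(2·2+1)(2·1+1)(2·1+1) = 45
Δ: 2! 2! 0! / 5! → 1/30
sum: t=1:−1/1 = -1/1
3j²(2 1 1; 0 0 0) = Δ·Π!·Σ² = 2/15  (sign +1)
(m-triple is (0,0,0) — same symbol as above.)
combine: 4πI² = 45·2/15·2/15 = 4/5
take √, sign +1: I = 0.25231325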